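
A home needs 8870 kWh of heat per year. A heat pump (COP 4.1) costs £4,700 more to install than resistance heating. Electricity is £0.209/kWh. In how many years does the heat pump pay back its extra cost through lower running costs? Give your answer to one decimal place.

3.4 years

Resistance: 8870 kWh × £0.209 = £1,853.83/yr
Heat pump: 8870 / 4.1 = 2163 kWh in → × £0.209 = £452.15/yr
Annual savings = £1,401.68
Payback = £4,700 / £1,401.68 = 3.35 years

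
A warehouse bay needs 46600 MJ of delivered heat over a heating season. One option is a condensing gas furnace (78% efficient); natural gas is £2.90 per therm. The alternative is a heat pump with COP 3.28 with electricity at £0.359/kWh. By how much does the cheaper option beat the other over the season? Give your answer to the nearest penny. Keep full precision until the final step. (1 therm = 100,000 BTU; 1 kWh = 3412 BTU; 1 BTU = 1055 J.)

Heat load = 46600 MJ = 46,600,000,000 J / 1055 = 44,170,616 BTU
Gas: input = 44,170,616 / 0.78 = 56,628,995 BTU = 566.3 therm → 566.3 × £2.90 = £1,642.24
Heat pump: 44,170,616 BTU / 3412 = 12,950 kWh heat; / 3.28 = 3,947 kWh in → × £0.359 = £1,416.92
Difference = |£1,642.24 − £1,416.92| = £225.32

£225.32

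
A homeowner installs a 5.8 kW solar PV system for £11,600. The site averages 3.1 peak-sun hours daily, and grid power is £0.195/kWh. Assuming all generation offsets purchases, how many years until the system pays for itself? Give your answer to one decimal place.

9.1 years

Daily generation = 5.8 kW × 3.1 h = 17.98 kWh
Annual generation = 17.98 × 365 = 6562.7 kWh
Annual savings = 6562.7 × £0.195 = £1,279.73
Payback = £11,600 / £1,279.73 = 9.06 years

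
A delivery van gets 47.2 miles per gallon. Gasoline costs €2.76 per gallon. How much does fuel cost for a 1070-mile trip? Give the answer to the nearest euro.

€63

Fuel = 1070 mi / 47.2 mpg = 22.67 gal
Cost = 22.67 gal × €2.76/gal = €62.57 ≈ €63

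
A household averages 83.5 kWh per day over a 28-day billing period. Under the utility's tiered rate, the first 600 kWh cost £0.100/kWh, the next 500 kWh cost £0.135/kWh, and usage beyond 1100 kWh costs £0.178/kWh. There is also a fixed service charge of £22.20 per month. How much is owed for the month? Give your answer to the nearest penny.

Usage = 83.5 kWh/day × 28 days = 2338 kWh
First 600 kWh × £0.100 = £60.00
Next 500 kWh × £0.135 = £67.50
Remaining 1238 kWh × £0.178 = £220.36
Energy charge = £347.86; + service £22.20 = £370.06

£370.06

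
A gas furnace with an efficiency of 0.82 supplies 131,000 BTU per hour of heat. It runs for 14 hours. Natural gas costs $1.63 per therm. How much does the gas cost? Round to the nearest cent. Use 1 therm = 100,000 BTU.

Heat delivered = 131,000 BTU/h × 14 h = 1,834,000 BTU
Gas input = 1,834,000 / 0.82 = 2,236,585 BTU
= 2,236,585 / 100,000 = 22.37 therm
Cost = 22.37 × $1.63/therm = $36.46

$36.46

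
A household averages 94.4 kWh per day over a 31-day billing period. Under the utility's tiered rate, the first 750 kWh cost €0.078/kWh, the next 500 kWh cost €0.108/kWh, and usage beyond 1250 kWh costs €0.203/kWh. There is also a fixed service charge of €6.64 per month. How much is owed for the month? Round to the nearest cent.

Usage = 94.4 kWh/day × 31 days = 2926.4 kWh
First 750 kWh × €0.078 = €58.50
Next 500 kWh × €0.108 = €54.00
Remaining 1676.4 kWh × €0.203 = €340.31
Energy charge = €452.81; + service €6.64 = €459.45

€459.45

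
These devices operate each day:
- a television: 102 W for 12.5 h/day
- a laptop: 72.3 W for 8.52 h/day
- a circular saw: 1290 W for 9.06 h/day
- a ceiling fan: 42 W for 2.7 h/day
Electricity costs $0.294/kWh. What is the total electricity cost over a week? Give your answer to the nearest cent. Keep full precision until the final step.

$28.18

television: 102 W × 12.5 h × 7 d = 8,925 Wh = 8.925 kWh
laptop: 72.3 W × 8.52 h × 7 d = 4,312 Wh = 4.312 kWh
circular saw: 1290 W × 9.06 h × 7 d = 81,812 Wh = 81.81 kWh
ceiling fan: 42 W × 2.7 h × 7 d = 794 Wh = 0.7938 kWh
Total energy = 8.925 + 4.312 + 81.81 + 0.7938 = 95.84 kWh
Cost = 95.84 kWh × $0.294 = $28.18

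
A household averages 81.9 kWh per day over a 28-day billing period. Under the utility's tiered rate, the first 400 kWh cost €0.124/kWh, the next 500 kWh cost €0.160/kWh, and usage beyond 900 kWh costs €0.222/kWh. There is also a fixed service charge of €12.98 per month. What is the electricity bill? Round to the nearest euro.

Usage = 81.9 kWh/day × 28 days = 2293.2 kWh
First 400 kWh × €0.124 = €49.60
Next 500 kWh × €0.160 = €80.00
Remaining 1393.2 kWh × €0.222 = €309.29
Energy charge = €438.89; + service €12.98 = €451.87 ≈ €452

€452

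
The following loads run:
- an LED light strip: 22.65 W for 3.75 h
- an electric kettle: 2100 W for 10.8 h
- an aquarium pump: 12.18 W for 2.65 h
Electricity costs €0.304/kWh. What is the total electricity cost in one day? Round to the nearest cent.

LED light strip: 22.65 W × 3.75 h = 85 Wh = 0.08494 kWh
electric kettle: 2100 W × 10.8 h = 22,680 Wh = 22.68 kWh
aquarium pump: 12.18 W × 2.65 h = 32 Wh = 0.03228 kWh
Total energy = 0.08494 + 22.68 + 0.03228 = 22.8 kWh
Cost = 22.8 kWh × €0.304 = €6.93

€6.93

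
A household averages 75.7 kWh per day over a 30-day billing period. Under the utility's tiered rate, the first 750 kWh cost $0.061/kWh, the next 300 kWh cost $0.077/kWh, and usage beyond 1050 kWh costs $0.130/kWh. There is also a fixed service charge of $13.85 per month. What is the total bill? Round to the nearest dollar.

$241

Usage = 75.7 kWh/day × 30 days = 2271 kWh
First 750 kWh × $0.061 = $45.75
Next 300 kWh × $0.077 = $23.10
Remaining 1221 kWh × $0.130 = $158.73
Energy charge = $227.58; + service $13.85 = $241.43 ≈ $241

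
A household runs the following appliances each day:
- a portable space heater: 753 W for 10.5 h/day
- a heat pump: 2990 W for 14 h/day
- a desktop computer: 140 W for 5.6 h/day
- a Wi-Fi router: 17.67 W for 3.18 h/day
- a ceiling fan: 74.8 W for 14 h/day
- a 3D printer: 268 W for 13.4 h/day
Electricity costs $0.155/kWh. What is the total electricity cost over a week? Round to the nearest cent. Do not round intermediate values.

$59.94

portable space heater: 753 W × 10.5 h × 7 d = 55,346 Wh = 55.35 kWh
heat pump: 2990 W × 14 h × 7 d = 293,020 Wh = 293 kWh
desktop computer: 140 W × 5.6 h × 7 d = 5,488 Wh = 5.488 kWh
Wi-Fi router: 17.67 W × 3.18 h × 7 d = 393 Wh = 0.3933 kWh
ceiling fan: 74.8 W × 14 h × 7 d = 7,330 Wh = 7.33 kWh
3D printer: 268 W × 13.4 h × 7 d = 25,138 Wh = 25.14 kWh
Total energy = 55.35 + 293 + 5.488 + 0.3933 + 7.33 + 25.14 = 386.7 kWh
Cost = 386.7 kWh × $0.155 = $59.94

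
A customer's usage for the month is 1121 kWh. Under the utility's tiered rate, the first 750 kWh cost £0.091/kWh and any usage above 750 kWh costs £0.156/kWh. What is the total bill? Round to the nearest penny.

£126.13

First 750 kWh × £0.091 = £68.25
Remaining 371 kWh × £0.156 = £57.88
Total = £126.13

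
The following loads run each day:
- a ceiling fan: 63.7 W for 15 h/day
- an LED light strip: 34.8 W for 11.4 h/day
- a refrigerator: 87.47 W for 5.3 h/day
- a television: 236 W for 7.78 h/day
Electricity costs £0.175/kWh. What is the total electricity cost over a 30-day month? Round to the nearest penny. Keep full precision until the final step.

ceiling fan: 63.7 W × 15 h × 30 d = 28,665 Wh = 28.66 kWh
LED light strip: 34.8 W × 11.4 h × 30 d = 11,902 Wh = 11.9 kWh
refrigerator: 87.47 W × 5.3 h × 30 d = 13,908 Wh = 13.91 kWh
television: 236 W × 7.78 h × 30 d = 55,082 Wh = 55.08 kWh
Total energy = 28.66 + 11.9 + 13.91 + 55.08 = 109.6 kWh
Cost = 109.6 kWh × £0.175 = £19.17

£19.17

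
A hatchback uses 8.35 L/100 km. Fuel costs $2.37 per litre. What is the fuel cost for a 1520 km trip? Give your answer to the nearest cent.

Fuel = 8.35 L/100 km × 1520 km / 100 = 126.9 L
Cost = 126.9 L × $2.37/L = $300.80

$300.80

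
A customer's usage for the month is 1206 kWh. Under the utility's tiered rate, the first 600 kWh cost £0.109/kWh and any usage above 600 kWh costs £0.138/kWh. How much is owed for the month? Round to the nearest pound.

First 600 kWh × £0.109 = £65.40
Remaining 606 kWh × £0.138 = £83.63
Total = £149.03 ≈ £149

£149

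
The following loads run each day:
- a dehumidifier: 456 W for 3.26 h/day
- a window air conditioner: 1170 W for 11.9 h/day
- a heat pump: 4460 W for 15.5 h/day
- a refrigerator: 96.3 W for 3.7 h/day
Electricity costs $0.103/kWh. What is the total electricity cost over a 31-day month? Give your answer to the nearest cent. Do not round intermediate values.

$271.07

dehumidifier: 456 W × 3.26 h × 31 d = 46,083 Wh = 46.08 kWh
window air conditioner: 1170 W × 11.9 h × 31 d = 431,613 Wh = 431.6 kWh
heat pump: 4460 W × 15.5 h × 31 d = 2,143,030 Wh = 2,143 kWh
refrigerator: 96.3 W × 3.7 h × 31 d = 11,046 Wh = 11.05 kWh
Total energy = 46.08 + 431.6 + 2,143 + 11.05 = 2,632 kWh
Cost = 2,632 kWh × $0.103 = $271.07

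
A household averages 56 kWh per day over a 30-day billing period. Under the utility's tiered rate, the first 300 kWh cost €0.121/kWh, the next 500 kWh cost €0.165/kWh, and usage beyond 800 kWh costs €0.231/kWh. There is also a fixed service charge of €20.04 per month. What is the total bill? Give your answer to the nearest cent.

Usage = 56 kWh/day × 30 days = 1680 kWh
First 300 kWh × €0.121 = €36.30
Next 500 kWh × €0.165 = €82.50
Remaining 880 kWh × €0.231 = €203.28
Energy charge = €322.08; + service €20.04 = €342.12

€342.12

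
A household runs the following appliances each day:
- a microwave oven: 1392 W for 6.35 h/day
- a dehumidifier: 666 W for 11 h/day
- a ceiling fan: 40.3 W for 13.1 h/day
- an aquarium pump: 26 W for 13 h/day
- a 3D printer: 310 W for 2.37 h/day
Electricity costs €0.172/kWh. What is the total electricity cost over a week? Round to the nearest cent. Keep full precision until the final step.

€21.39

microwave oven: 1392 W × 6.35 h × 7 d = 61,874 Wh = 61.87 kWh
dehumidifier: 666 W × 11 h × 7 d = 51,282 Wh = 51.28 kWh
ceiling fan: 40.3 W × 13.1 h × 7 d = 3,696 Wh = 3.696 kWh
aquarium pump: 26 W × 13 h × 7 d = 2,366 Wh = 2.366 kWh
3D printer: 310 W × 2.37 h × 7 d = 5,143 Wh = 5.143 kWh
Total energy = 61.87 + 51.28 + 3.696 + 2.366 + 5.143 = 124.4 kWh
Cost = 124.4 kWh × €0.172 = €21.39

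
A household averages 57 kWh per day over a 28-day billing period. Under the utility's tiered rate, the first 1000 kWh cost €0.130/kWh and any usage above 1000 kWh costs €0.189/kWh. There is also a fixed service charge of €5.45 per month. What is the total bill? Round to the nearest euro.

Usage = 57 kWh/day × 28 days = 1596 kWh
First 1000 kWh × €0.130 = €130.00
Remaining 596 kWh × €0.189 = €112.64
Energy charge = €242.64; + service €5.45 = €248.09 ≈ €248

€248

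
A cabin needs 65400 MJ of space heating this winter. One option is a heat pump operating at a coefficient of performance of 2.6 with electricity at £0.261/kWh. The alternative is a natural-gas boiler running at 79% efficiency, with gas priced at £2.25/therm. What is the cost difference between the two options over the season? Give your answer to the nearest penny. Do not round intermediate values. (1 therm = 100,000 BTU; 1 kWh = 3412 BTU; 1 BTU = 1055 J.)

£58.27

Heat load = 65400 MJ = 65,400,000,000 J / 1055 = 61,990,521 BTU
Gas: input = 61,990,521 / 0.79 = 78,469,014 BTU = 784.7 therm → 784.7 × £2.25 = £1,765.55
Heat pump: 61,990,521 BTU / 3412 = 18,170 kWh heat; / 2.6 = 6,988 kWh in → × £0.261 = £1,823.83
Difference = |£1,765.55 − £1,823.83| = £58.27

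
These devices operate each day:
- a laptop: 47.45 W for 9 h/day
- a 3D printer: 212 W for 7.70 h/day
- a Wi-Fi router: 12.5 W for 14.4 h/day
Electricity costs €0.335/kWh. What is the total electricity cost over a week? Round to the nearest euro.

€5

laptop: 47.45 W × 9 h × 7 d = 2,989 Wh = 2.989 kWh
3D printer: 212 W × 7.70 h × 7 d = 11,427 Wh = 11.43 kWh
Wi-Fi router: 12.5 W × 14.4 h × 7 d = 1,260 Wh = 1.26 kWh
Total energy = 2.989 + 11.43 + 1.26 = 15.68 kWh
Cost = 15.68 kWh × €0.335 = €5.25 ≈ €5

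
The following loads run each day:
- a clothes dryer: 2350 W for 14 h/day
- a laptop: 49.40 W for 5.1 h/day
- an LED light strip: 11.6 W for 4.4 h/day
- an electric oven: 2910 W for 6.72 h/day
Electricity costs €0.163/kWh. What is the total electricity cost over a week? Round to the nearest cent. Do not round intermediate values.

clothes dryer: 2350 W × 14 h × 7 d = 230,300 Wh = 230.3 kWh
laptop: 49.40 W × 5.1 h × 7 d = 1,764 Wh = 1.764 kWh
LED light strip: 11.6 W × 4.4 h × 7 d = 357 Wh = 0.3573 kWh
electric oven: 2910 W × 6.72 h × 7 d = 136,886 Wh = 136.9 kWh
Total energy = 230.3 + 1.764 + 0.3573 + 136.9 = 369.3 kWh
Cost = 369.3 kWh × €0.163 = €60.20

€60.20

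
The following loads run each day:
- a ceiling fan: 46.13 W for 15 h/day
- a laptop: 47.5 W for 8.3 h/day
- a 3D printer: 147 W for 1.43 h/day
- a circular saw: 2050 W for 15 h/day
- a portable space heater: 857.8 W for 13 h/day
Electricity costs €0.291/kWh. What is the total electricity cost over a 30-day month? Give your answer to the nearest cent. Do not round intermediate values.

ceiling fan: 46.13 W × 15 h × 30 d = 20,758 Wh = 20.76 kWh
laptop: 47.5 W × 8.3 h × 30 d = 11,828 Wh = 11.83 kWh
3D printer: 147 W × 1.43 h × 30 d = 6,306 Wh = 6.306 kWh
circular saw: 2050 W × 15 h × 30 d = 922,500 Wh = 922.5 kWh
portable space heater: 857.8 W × 13 h × 30 d = 334,542 Wh = 334.5 kWh
Total energy = 20.76 + 11.83 + 6.306 + 922.5 + 334.5 = 1,296 kWh
Cost = 1,296 kWh × €0.291 = €377.12

€377.12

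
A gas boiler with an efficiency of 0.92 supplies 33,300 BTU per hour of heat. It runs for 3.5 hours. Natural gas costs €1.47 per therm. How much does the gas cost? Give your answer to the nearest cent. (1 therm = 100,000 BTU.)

€1.86

Heat delivered = 33,300 BTU/h × 3.5 h = 116,550 BTU
Gas input = 116,550 / 0.92 = 126,685 BTU
= 126,685 / 100,000 = 1.267 therm
Cost = 1.267 × €1.47/therm = €1.86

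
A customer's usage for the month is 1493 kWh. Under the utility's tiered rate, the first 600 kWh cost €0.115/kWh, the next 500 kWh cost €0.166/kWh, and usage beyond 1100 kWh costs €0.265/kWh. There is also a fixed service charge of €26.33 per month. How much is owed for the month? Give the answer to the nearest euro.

€282

First 600 kWh × €0.115 = €69.00
Next 500 kWh × €0.166 = €83.00
Remaining 393 kWh × €0.265 = €104.15
Energy charge = €256.14; + service €26.33 = €282.47 ≈ €282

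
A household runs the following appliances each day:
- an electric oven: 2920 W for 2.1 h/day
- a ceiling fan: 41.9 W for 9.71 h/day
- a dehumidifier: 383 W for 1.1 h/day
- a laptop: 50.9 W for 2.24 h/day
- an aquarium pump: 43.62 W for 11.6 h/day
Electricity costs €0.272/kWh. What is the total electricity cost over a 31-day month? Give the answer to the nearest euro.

€64

electric oven: 2920 W × 2.1 h × 31 d = 190,092 Wh = 190.1 kWh
ceiling fan: 41.9 W × 9.71 h × 31 d = 12,612 Wh = 12.61 kWh
dehumidifier: 383 W × 1.1 h × 31 d = 13,060 Wh = 13.06 kWh
laptop: 50.9 W × 2.24 h × 31 d = 3,534 Wh = 3.534 kWh
aquarium pump: 43.62 W × 11.6 h × 31 d = 15,686 Wh = 15.69 kWh
Total energy = 190.1 + 12.61 + 13.06 + 3.534 + 15.69 = 235 kWh
Cost = 235 kWh × €0.272 = €63.92 ≈ €64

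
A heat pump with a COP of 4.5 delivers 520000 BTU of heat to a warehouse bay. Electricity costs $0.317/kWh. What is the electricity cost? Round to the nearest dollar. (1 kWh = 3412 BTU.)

Heat delivered = 520,000 BTU / 3412 = 152.4 kWh
Electrical input = 152.4 kWh / 4.5 = 33.87 kWh
Cost = 33.87 × $0.317/kWh = $10.74 ≈ $11

$11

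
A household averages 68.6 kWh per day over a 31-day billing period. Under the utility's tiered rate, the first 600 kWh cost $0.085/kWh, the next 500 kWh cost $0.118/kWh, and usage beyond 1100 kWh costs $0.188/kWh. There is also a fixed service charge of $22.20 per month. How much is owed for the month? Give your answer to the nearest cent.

$325.20

Usage = 68.6 kWh/day × 31 days = 2126.6 kWh
First 600 kWh × $0.085 = $51.00
Next 500 kWh × $0.118 = $59.00
Remaining 1026.6 kWh × $0.188 = $193.00
Energy charge = $303.00; + service $22.20 = $325.20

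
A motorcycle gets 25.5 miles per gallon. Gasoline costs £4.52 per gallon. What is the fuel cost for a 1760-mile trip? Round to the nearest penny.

Fuel = 1760 mi / 25.5 mpg = 69.02 gal
Cost = 69.02 gal × £4.52/gal = £311.97

£311.97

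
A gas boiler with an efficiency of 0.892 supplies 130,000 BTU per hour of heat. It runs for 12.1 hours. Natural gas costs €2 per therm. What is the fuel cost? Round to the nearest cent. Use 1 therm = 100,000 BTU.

Heat delivered = 130,000 BTU/h × 12.1 h = 1,573,000 BTU
Gas input = 1,573,000 / 0.892 = 1,763,453 BTU
= 1,763,453 / 100,000 = 17.63 therm
Cost = 17.63 × €2/therm = €35.27

€35.27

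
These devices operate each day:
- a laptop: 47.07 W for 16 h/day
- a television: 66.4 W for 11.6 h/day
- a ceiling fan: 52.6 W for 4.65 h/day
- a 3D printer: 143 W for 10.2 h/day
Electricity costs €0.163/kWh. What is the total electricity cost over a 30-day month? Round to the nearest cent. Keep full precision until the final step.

laptop: 47.07 W × 16 h × 30 d = 22,594 Wh = 22.59 kWh
television: 66.4 W × 11.6 h × 30 d = 23,107 Wh = 23.11 kWh
ceiling fan: 52.6 W × 4.65 h × 30 d = 7,338 Wh = 7.338 kWh
3D printer: 143 W × 10.2 h × 30 d = 43,758 Wh = 43.76 kWh
Total energy = 22.59 + 23.11 + 7.338 + 43.76 = 96.8 kWh
Cost = 96.8 kWh × €0.163 = €15.78

€15.78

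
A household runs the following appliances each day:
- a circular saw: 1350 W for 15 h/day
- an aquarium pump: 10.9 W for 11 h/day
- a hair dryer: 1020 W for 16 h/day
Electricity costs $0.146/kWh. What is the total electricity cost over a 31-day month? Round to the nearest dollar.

circular saw: 1350 W × 15 h × 31 d = 627,750 Wh = 627.8 kWh
aquarium pump: 10.9 W × 11 h × 31 d = 3,717 Wh = 3.717 kWh
hair dryer: 1020 W × 16 h × 31 d = 505,920 Wh = 505.9 kWh
Total energy = 627.8 + 3.717 + 505.9 = 1,137 kWh
Cost = 1,137 kWh × $0.146 = $166.06 ≈ $166

$166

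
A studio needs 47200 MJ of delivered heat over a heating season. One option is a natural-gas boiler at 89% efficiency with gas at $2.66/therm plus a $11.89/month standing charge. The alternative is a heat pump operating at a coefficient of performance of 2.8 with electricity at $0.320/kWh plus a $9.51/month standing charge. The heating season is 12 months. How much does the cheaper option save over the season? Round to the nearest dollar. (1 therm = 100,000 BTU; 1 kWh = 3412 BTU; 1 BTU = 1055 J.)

Heat load = 47200 MJ = 47,200,000,000 J / 1055 = 44,739,336 BTU
Gas: input = 44,739,336 / 0.89 = 50,268,917 BTU = 502.7 therm → 502.7 × $2.66 = $1,337.15; + 12 × $11.89 standing = $1,479.83
Heat pump: 44,739,336 BTU / 3412 = 13,110 kWh heat; / 2.8 = 4,683 kWh in → × $0.320 = $1,498.55; + 12 × $9.51 standing = $1,612.67
Difference = |$1,479.83 − $1,612.67| = $132.84 ≈ $133

$133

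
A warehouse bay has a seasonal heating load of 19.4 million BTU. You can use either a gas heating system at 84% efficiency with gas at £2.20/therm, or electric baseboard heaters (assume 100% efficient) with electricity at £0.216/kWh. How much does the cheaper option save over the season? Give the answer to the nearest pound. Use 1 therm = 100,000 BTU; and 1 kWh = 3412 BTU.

Heat load = 19.4 × 10⁶ BTU = 19,400,000 BTU
Gas: input = 19,400,000 / 0.84 = 23,095,238 BTU = 231 therm → 231 × £2.20 = £508.10
Electric: 19,400,000 BTU / 3412 = 5,686 kWh → × £0.216 = £1,228.14
Difference = |£508.10 − £1,228.14| = £720.04 ≈ £720

£720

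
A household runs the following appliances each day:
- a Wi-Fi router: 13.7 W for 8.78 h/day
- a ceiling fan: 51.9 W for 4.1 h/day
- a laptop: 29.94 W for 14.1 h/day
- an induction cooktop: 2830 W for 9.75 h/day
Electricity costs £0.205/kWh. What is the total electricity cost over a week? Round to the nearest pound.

Wi-Fi router: 13.7 W × 8.78 h × 7 d = 842 Wh = 0.842 kWh
ceiling fan: 51.9 W × 4.1 h × 7 d = 1,490 Wh = 1.49 kWh
laptop: 29.94 W × 14.1 h × 7 d = 2,955 Wh = 2.955 kWh
induction cooktop: 2830 W × 9.75 h × 7 d = 193,148 Wh = 193.1 kWh
Total energy = 0.842 + 1.49 + 2.955 + 193.1 = 198.4 kWh
Cost = 198.4 kWh × £0.205 = £40.68 ≈ £41

£41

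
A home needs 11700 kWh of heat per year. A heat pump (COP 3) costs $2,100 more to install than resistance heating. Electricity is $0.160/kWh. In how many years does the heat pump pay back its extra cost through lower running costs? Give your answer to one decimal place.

1.7 years

Resistance: 11700 kWh × $0.160 = $1,872.00/yr
Heat pump: 11700 / 3 = 3900 kWh in → × $0.160 = $624.00/yr
Annual savings = $1,248.00
Payback = $2,100 / $1,248.00 = 1.68 years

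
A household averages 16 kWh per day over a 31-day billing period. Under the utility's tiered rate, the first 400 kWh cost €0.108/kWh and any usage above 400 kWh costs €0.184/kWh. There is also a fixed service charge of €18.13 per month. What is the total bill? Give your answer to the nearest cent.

€78.99

Usage = 16 kWh/day × 31 days = 496 kWh
First 400 kWh × €0.108 = €43.20
Remaining 96 kWh × €0.184 = €17.66
Energy charge = €60.86; + service €18.13 = €78.99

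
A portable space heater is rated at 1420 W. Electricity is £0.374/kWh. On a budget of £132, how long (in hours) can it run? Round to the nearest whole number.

Energy budget = £132 / £0.374 per kWh = 352.9 kWh = 352,941 Wh
Runtime = 352,941 Wh / 1420 W = 248.6 h

249 h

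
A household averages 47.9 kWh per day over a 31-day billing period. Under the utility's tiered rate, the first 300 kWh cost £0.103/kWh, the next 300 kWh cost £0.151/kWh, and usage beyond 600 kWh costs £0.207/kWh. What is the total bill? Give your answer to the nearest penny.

£259.37

Usage = 47.9 kWh/day × 31 days = 1484.9 kWh
First 300 kWh × £0.103 = £30.90
Next 300 kWh × £0.151 = £45.30
Remaining 884.9 kWh × £0.207 = £183.17
Total = £259.37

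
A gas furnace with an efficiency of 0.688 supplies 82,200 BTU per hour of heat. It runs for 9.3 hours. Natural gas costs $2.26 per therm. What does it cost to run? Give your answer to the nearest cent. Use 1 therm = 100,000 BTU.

Heat delivered = 82,200 BTU/h × 9.3 h = 764,460 BTU
Gas input = 764,460 / 0.688 = 1,111,134 BTU
= 1,111,134 / 100,000 = 11.11 therm
Cost = 11.11 × $2.26/therm = $25.11

$25.11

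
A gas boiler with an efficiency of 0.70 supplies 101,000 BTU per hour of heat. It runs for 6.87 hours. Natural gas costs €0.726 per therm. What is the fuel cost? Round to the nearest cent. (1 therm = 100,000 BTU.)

Heat delivered = 101,000 BTU/h × 6.87 h = 693,870 BTU
Gas input = 693,870 / 0.70 = 991,243 BTU
= 991,243 / 100,000 = 9.912 therm
Cost = 9.912 × €0.726/therm = €7.20

€7.20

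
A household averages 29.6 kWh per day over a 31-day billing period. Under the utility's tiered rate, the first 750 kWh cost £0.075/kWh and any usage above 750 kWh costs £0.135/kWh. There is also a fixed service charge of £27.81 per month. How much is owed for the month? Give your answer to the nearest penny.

Usage = 29.6 kWh/day × 31 days = 917.6 kWh
First 750 kWh × £0.075 = £56.25
Remaining 167.6 kWh × £0.135 = £22.63
Energy charge = £78.88; + service £27.81 = £106.69

£106.69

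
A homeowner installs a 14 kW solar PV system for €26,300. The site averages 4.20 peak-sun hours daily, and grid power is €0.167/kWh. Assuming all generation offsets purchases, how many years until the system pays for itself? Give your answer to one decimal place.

Daily generation = 14 kW × 4.20 h = 58.8 kWh
Annual generation = 58.8 × 365 = 21462 kWh
Annual savings = 21462 × €0.167 = €3,584.15
Payback = €26,300 / €3,584.15 = 7.34 years

7.3 years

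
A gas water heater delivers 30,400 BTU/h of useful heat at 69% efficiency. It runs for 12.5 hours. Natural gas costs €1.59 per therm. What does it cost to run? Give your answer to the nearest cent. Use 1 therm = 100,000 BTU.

Heat delivered = 30,400 BTU/h × 12.5 h = 380,000 BTU
Gas input = 380,000 / 0.69 = 550,725 BTU
= 550,725 / 100,000 = 5.507 therm
Cost = 5.507 × €1.59/therm = €8.76

€8.76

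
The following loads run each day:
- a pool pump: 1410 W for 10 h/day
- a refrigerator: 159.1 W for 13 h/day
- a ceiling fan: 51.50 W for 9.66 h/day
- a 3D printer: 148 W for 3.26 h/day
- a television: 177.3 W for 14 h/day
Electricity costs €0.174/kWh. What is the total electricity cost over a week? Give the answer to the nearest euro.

€24

pool pump: 1410 W × 10 h × 7 d = 98,700 Wh = 98.7 kWh
refrigerator: 159.1 W × 13 h × 7 d = 14,478 Wh = 14.48 kWh
ceiling fan: 51.50 W × 9.66 h × 7 d = 3,482 Wh = 3.482 kWh
3D printer: 148 W × 3.26 h × 7 d = 3,377 Wh = 3.377 kWh
television: 177.3 W × 14 h × 7 d = 17,375 Wh = 17.38 kWh
Total energy = 98.7 + 14.48 + 3.482 + 3.377 + 17.38 = 137.4 kWh
Cost = 137.4 kWh × €0.174 = €23.91 ≈ €24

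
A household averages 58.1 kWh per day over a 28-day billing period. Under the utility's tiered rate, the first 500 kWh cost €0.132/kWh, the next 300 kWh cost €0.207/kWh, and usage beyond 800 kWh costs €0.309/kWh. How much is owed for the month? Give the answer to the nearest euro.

€384

Usage = 58.1 kWh/day × 28 days = 1626.8 kWh
First 500 kWh × €0.132 = €66.00
Next 300 kWh × €0.207 = €62.10
Remaining 826.8 kWh × €0.309 = €255.48
Total = €383.58 ≈ €384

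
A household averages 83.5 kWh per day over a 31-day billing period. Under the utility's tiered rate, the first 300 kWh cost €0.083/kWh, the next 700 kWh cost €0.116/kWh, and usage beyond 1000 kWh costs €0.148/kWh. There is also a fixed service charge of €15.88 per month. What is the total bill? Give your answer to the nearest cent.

Usage = 83.5 kWh/day × 31 days = 2588.5 kWh
First 300 kWh × €0.083 = €24.90
Next 700 kWh × €0.116 = €81.20
Remaining 1588.5 kWh × €0.148 = €235.10
Energy charge = €341.20; + service €15.88 = €357.08

€357.08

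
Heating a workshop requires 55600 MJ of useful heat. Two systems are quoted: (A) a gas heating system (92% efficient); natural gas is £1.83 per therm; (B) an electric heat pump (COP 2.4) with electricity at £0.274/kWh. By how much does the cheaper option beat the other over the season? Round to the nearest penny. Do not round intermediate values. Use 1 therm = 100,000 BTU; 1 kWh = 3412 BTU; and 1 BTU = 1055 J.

Heat load = 55600 MJ = 55,600,000,000 J / 1055 = 52,701,422 BTU
Gas: input = 52,701,422 / 0.92 = 57,284,154 BTU = 572.8 therm → 572.8 × £1.83 = £1,048.30
Heat pump: 52,701,422 BTU / 3412 = 15,450 kWh heat; / 2.4 = 6,436 kWh in → × £0.274 = £1,763.41
Difference = |£1,048.30 − £1,763.41| = £715.11

£715.11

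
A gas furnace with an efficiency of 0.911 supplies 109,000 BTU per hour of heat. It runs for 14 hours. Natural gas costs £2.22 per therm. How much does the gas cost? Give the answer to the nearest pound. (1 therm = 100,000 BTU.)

Heat delivered = 109,000 BTU/h × 14 h = 1,526,000 BTU
Gas input = 1,526,000 / 0.911 = 1,675,082 BTU
= 1,675,082 / 100,000 = 16.75 therm
Cost = 16.75 × £2.22/therm = £37.19 ≈ £37

£37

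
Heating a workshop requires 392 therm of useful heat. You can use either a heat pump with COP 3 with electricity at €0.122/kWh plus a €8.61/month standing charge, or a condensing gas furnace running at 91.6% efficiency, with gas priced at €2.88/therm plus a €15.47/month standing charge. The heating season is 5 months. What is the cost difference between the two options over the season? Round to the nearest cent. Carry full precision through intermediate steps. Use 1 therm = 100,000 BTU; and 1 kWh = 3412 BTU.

Heat load = 392 therm × 100,000 = 39,200,000 BTU
Gas: input = 39,200,000 / 0.916 = 42,794,760 BTU = 427.9 therm → 427.9 × €2.88 = €1,232.49; + 5 × €15.47 standing = €1,309.84
Heat pump: 39,200,000 BTU / 3412 = 11,490 kWh heat; / 3 = 3,830 kWh in → × €0.122 = €467.21; + 5 × €8.61 standing = €510.26
Difference = |€1,309.84 − €510.26| = €799.58

€799.58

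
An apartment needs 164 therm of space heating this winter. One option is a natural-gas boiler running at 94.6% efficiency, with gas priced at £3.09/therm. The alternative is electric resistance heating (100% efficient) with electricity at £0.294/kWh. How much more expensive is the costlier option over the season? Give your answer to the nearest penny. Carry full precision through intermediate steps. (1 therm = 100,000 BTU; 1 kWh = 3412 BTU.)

£877.44

Heat load = 164 therm × 100,000 = 16,400,000 BTU
Gas: input = 16,400,000 / 0.946 = 17,336,152 BTU = 173.4 therm → 173.4 × £3.09 = £535.69
Electric: 16,400,000 BTU / 3412 = 4,807 kWh → × £0.294 = £1,413.13
Difference = |£535.69 − £1,413.13| = £877.44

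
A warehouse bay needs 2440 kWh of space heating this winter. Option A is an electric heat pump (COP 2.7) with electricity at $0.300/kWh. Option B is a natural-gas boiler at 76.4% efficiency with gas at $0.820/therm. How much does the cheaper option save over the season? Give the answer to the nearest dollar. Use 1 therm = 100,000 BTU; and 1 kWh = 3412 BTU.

Heat load = 2440 kWh × 3412 = 8,325,280 BTU
Gas: input = 8,325,280 / 0.764 = 10,896,963 BTU = 109 therm → 109 × $0.820 = $89.36
Heat pump: 8,325,280 BTU / 3412 = 2,440 kWh heat; / 2.7 = 903.7 kWh in → × $0.300 = $271.11
Difference = |$89.36 − $271.11| = $181.76 ≈ $182

$182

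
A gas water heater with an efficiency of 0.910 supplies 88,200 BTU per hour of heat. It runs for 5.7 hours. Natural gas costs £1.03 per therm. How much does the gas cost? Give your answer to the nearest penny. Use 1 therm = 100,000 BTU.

Heat delivered = 88,200 BTU/h × 5.7 h = 502,740 BTU
Gas input = 502,740 / 0.910 = 552,462 BTU
= 552,462 / 100,000 = 5.525 therm
Cost = 5.525 × £1.03/therm = £5.69

£5.69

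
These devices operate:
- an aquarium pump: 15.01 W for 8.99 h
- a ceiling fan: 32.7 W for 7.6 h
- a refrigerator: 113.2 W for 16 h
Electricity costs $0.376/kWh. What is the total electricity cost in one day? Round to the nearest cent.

aquarium pump: 15.01 W × 8.99 h = 135 Wh = 0.1349 kWh
ceiling fan: 32.7 W × 7.6 h = 249 Wh = 0.2485 kWh
refrigerator: 113.2 W × 16 h = 1,811 Wh = 1.811 kWh
Total energy = 0.1349 + 0.2485 + 1.811 = 2.195 kWh
Cost = 2.195 kWh × $0.376 = $0.83

$0.83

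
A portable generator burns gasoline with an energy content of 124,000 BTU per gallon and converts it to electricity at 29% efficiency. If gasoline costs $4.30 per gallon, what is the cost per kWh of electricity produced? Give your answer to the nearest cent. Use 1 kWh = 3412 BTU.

Electrical output per gallon = 124,000 BTU × 0.29 / 3412 BTU/kWh = 10.54 kWh
Cost per kWh = $4.30 / 10.54 kWh = $0.408

$0.41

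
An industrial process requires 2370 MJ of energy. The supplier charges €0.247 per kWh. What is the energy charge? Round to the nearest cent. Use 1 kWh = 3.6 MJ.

2370 MJ × (0.27778 kWh/MJ) = 658.3 kWh
Cost = 658.3 kWh × €0.247/kWh = €162.61

€162.61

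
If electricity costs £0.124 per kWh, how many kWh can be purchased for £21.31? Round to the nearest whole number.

172 kWh

£21.31 / £0.124 per kWh = 171.9 kWh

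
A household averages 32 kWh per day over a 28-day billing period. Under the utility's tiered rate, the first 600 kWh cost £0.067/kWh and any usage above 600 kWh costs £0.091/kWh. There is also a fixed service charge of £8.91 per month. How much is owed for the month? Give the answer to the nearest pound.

£76

Usage = 32 kWh/day × 28 days = 896 kWh
First 600 kWh × £0.067 = £40.20
Remaining 296 kWh × £0.091 = £26.94
Energy charge = £67.14; + service £8.91 = £76.05 ≈ £76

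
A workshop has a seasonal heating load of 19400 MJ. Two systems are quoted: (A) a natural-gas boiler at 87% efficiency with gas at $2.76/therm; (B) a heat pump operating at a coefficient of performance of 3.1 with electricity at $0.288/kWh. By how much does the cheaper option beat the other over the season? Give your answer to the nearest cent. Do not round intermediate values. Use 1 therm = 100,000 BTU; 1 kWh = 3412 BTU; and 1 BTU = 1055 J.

$82.67

Heat load = 19400 MJ = 19,400,000,000 J / 1055 = 18,388,626 BTU
Gas: input = 18,388,626 / 0.87 = 21,136,351 BTU = 211.4 therm → 211.4 × $2.76 = $583.36
Heat pump: 18,388,626 BTU / 3412 = 5,389 kWh heat; / 3.1 = 1,739 kWh in → × $0.288 = $500.69
Difference = |$583.36 − $500.69| = $82.67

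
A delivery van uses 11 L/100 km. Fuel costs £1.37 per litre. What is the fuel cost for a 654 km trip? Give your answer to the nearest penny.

Fuel = 11 L/100 km × 654 km / 100 = 71.94 L
Cost = 71.94 L × £1.37/L = £98.56

£98.56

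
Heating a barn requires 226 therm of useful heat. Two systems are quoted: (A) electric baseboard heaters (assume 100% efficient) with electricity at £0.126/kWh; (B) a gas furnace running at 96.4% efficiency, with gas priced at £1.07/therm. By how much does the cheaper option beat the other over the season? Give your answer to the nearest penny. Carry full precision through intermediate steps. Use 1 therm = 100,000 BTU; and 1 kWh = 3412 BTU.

Heat load = 226 therm × 100,000 = 22,600,000 BTU
Gas: input = 22,600,000 / 0.964 = 23,443,983 BTU = 234.4 therm → 234.4 × £1.07 = £250.85
Electric: 22,600,000 BTU / 3412 = 6,624 kWh → × £0.126 = £834.58
Difference = |£250.85 − £834.58| = £583.73

£583.73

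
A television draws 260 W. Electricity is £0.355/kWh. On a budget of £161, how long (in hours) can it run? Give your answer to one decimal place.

1744.3 h

Energy budget = £161 / £0.355 per kWh = 453.5 kWh = 453,521 Wh
Runtime = 453,521 Wh / 260 W = 1,744 h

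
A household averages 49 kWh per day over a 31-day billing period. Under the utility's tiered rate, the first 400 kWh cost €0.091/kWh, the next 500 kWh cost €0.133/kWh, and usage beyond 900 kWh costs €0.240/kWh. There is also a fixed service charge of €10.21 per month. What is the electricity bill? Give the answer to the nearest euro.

Usage = 49 kWh/day × 31 days = 1519 kWh
First 400 kWh × €0.091 = €36.40
Next 500 kWh × €0.133 = €66.50
Remaining 619 kWh × €0.240 = €148.56
Energy charge = €251.46; + service €10.21 = €261.67 ≈ €262

€262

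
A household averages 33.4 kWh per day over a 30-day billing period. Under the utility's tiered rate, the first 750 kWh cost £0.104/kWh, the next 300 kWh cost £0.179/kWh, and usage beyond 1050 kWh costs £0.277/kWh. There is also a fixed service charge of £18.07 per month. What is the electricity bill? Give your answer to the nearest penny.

Usage = 33.4 kWh/day × 30 days = 1002 kWh
First 750 kWh × £0.104 = £78.00
Next 252 kWh × £0.179 = £45.11
Remaining tier: 0 kWh (not reached)
Energy charge = £123.11; + service £18.07 = £141.18

£141.18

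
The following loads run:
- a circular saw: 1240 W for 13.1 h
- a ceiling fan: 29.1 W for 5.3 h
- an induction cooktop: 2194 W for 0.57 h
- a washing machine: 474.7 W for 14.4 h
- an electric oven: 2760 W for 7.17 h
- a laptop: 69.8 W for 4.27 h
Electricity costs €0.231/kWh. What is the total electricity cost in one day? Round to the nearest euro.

€10

circular saw: 1240 W × 13.1 h = 16,244 Wh = 16.24 kWh
ceiling fan: 29.1 W × 5.3 h = 154 Wh = 0.1542 kWh
induction cooktop: 2194 W × 0.57 h = 1,251 Wh = 1.251 kWh
washing machine: 474.7 W × 14.4 h = 6,836 Wh = 6.836 kWh
electric oven: 2760 W × 7.17 h = 19,789 Wh = 19.79 kWh
laptop: 69.8 W × 4.27 h = 298 Wh = 0.298 kWh
Total energy = 16.24 + 0.1542 + 1.251 + 6.836 + 19.79 + 0.298 = 44.57 kWh
Cost = 44.57 kWh × €0.231 = €10.30 ≈ €10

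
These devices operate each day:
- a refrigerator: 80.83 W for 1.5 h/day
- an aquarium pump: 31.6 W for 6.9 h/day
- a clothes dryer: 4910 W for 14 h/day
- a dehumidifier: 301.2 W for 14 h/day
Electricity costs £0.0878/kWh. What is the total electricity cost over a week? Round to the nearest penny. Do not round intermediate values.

refrigerator: 80.83 W × 1.5 h × 7 d = 849 Wh = 0.8487 kWh
aquarium pump: 31.6 W × 6.9 h × 7 d = 1,526 Wh = 1.526 kWh
clothes dryer: 4910 W × 14 h × 7 d = 481,180 Wh = 481.2 kWh
dehumidifier: 301.2 W × 14 h × 7 d = 29,518 Wh = 29.52 kWh
Total energy = 0.8487 + 1.526 + 481.2 + 29.52 = 513.1 kWh
Cost = 513.1 kWh × £0.0878 = £45.05

£45.05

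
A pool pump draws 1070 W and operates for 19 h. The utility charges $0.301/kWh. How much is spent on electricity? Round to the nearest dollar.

Energy = 1070 W × 19 h = 20,330 Wh = 20.33 kWh
Cost = 20.33 kWh × $0.301/kWh = $6.12 ≈ $6

$6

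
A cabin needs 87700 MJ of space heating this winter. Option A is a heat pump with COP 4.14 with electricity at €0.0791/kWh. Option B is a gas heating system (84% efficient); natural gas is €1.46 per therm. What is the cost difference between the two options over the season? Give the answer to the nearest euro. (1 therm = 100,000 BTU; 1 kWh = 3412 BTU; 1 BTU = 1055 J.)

Heat load = 87700 MJ = 87,700,000,000 J / 1055 = 83,127,962 BTU
Gas: input = 83,127,962 / 0.84 = 98,961,860 BTU = 989.6 therm → 989.6 × €1.46 = €1,444.84
Heat pump: 83,127,962 BTU / 3412 = 24,360 kWh heat; / 4.14 = 5,885 kWh in → × €0.0791 = €465.49
Difference = |€1,444.84 − €465.49| = €979.35 ≈ €979

€979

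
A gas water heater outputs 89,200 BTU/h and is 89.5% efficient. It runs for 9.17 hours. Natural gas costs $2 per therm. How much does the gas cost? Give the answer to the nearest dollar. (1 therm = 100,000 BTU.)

$18

Heat delivered = 89,200 BTU/h × 9.17 h = 817,964 BTU
Gas input = 817,964 / 0.895 = 913,926 BTU
= 913,926 / 100,000 = 9.139 therm
Cost = 9.139 × $2/therm = $18.28 ≈ $18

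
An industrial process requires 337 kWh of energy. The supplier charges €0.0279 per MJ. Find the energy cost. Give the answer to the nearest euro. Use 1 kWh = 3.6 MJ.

337 kWh × (3.6 MJ/kWh) = 1,213 MJ
Cost = 1,213 MJ × €0.0279/MJ = €33.85 ≈ €34

€34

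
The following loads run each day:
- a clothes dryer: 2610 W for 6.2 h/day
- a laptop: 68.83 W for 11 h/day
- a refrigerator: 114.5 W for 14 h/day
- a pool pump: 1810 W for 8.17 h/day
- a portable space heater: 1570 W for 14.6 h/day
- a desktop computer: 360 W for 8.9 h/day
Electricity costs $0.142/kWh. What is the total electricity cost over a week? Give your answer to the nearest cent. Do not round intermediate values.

clothes dryer: 2610 W × 6.2 h × 7 d = 113,274 Wh = 113.3 kWh
laptop: 68.83 W × 11 h × 7 d = 5,300 Wh = 5.3 kWh
refrigerator: 114.5 W × 14 h × 7 d = 11,221 Wh = 11.22 kWh
pool pump: 1810 W × 8.17 h × 7 d = 103,514 Wh = 103.5 kWh
portable space heater: 1570 W × 14.6 h × 7 d = 160,454 Wh = 160.5 kWh
desktop computer: 360 W × 8.9 h × 7 d = 22,428 Wh = 22.43 kWh
Total energy = 113.3 + 5.3 + 11.22 + 103.5 + 160.5 + 22.43 = 416.2 kWh
Cost = 416.2 kWh × $0.142 = $59.10

$59.10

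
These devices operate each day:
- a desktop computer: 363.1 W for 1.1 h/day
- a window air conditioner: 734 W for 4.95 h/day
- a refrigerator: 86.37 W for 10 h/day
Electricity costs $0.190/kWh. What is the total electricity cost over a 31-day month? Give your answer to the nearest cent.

$28.84

desktop computer: 363.1 W × 1.1 h × 31 d = 12,382 Wh = 12.38 kWh
window air conditioner: 734 W × 4.95 h × 31 d = 112,632 Wh = 112.6 kWh
refrigerator: 86.37 W × 10 h × 31 d = 26,775 Wh = 26.77 kWh
Total energy = 12.38 + 112.6 + 26.77 = 151.8 kWh
Cost = 151.8 kWh × $0.190 = $28.84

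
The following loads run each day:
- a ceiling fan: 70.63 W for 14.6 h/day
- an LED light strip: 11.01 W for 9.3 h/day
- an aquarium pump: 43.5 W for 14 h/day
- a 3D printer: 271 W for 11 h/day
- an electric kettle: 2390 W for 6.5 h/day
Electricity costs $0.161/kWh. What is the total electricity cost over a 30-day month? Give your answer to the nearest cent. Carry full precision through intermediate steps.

$97.85

ceiling fan: 70.63 W × 14.6 h × 30 d = 30,936 Wh = 30.94 kWh
LED light strip: 11.01 W × 9.3 h × 30 d = 3,072 Wh = 3.072 kWh
aquarium pump: 43.5 W × 14 h × 30 d = 18,270 Wh = 18.27 kWh
3D printer: 271 W × 11 h × 30 d = 89,430 Wh = 89.43 kWh
electric kettle: 2390 W × 6.5 h × 30 d = 466,050 Wh = 466.1 kWh
Total energy = 30.94 + 3.072 + 18.27 + 89.43 + 466.1 = 607.8 kWh
Cost = 607.8 kWh × $0.161 = $97.85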